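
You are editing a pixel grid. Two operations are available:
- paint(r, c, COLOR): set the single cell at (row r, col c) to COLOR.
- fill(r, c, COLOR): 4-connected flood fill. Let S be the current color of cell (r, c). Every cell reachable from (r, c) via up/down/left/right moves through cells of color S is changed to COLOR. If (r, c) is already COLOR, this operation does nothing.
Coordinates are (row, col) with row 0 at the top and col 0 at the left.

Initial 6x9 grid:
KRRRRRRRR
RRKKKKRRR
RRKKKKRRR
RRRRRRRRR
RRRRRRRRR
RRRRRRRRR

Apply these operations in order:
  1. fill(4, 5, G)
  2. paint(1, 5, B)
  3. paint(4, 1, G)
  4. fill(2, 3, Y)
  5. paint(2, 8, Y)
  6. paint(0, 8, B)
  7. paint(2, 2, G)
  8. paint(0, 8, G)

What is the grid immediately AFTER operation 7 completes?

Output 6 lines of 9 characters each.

Answer: KGGGGGGGB
GGYYYBGGG
GGGYYYGGY
GGGGGGGGG
GGGGGGGGG
GGGGGGGGG

Derivation:
After op 1 fill(4,5,G) [45 cells changed]:
KGGGGGGGG
GGKKKKGGG
GGKKKKGGG
GGGGGGGGG
GGGGGGGGG
GGGGGGGGG
After op 2 paint(1,5,B):
KGGGGGGGG
GGKKKBGGG
GGKKKKGGG
GGGGGGGGG
GGGGGGGGG
GGGGGGGGG
After op 3 paint(4,1,G):
KGGGGGGGG
GGKKKBGGG
GGKKKKGGG
GGGGGGGGG
GGGGGGGGG
GGGGGGGGG
After op 4 fill(2,3,Y) [7 cells changed]:
KGGGGGGGG
GGYYYBGGG
GGYYYYGGG
GGGGGGGGG
GGGGGGGGG
GGGGGGGGG
After op 5 paint(2,8,Y):
KGGGGGGGG
GGYYYBGGG
GGYYYYGGY
GGGGGGGGG
GGGGGGGGG
GGGGGGGGG
After op 6 paint(0,8,B):
KGGGGGGGB
GGYYYBGGG
GGYYYYGGY
GGGGGGGGG
GGGGGGGGG
GGGGGGGGG
After op 7 paint(2,2,G):
KGGGGGGGB
GGYYYBGGG
GGGYYYGGY
GGGGGGGGG
GGGGGGGGG
GGGGGGGGG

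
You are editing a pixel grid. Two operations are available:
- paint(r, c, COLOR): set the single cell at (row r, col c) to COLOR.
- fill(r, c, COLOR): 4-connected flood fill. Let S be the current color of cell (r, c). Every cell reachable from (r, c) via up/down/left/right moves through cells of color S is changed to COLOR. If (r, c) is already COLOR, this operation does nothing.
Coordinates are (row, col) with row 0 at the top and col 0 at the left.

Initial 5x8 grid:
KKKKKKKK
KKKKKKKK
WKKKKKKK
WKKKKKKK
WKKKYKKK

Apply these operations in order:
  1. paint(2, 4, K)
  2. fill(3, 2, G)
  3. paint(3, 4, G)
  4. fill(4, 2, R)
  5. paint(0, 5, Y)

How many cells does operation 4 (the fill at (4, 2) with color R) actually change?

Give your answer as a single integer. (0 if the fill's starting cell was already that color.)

After op 1 paint(2,4,K):
KKKKKKKK
KKKKKKKK
WKKKKKKK
WKKKKKKK
WKKKYKKK
After op 2 fill(3,2,G) [36 cells changed]:
GGGGGGGG
GGGGGGGG
WGGGGGGG
WGGGGGGG
WGGGYGGG
After op 3 paint(3,4,G):
GGGGGGGG
GGGGGGGG
WGGGGGGG
WGGGGGGG
WGGGYGGG
After op 4 fill(4,2,R) [36 cells changed]:
RRRRRRRR
RRRRRRRR
WRRRRRRR
WRRRRRRR
WRRRYRRR

Answer: 36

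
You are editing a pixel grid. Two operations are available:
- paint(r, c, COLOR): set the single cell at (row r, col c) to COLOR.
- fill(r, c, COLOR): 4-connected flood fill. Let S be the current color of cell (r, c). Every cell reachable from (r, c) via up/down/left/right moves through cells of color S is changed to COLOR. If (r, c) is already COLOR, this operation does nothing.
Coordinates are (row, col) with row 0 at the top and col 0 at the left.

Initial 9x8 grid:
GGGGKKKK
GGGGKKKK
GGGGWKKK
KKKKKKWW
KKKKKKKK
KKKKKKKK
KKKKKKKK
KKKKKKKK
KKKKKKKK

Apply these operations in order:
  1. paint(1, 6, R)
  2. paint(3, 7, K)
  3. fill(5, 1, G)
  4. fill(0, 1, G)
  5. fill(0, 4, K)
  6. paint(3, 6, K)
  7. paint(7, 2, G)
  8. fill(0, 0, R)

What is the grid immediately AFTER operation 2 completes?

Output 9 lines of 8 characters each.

After op 1 paint(1,6,R):
GGGGKKKK
GGGGKKRK
GGGGWKKK
KKKKKKWW
KKKKKKKK
KKKKKKKK
KKKKKKKK
KKKKKKKK
KKKKKKKK
After op 2 paint(3,7,K):
GGGGKKKK
GGGGKKRK
GGGGWKKK
KKKKKKWK
KKKKKKKK
KKKKKKKK
KKKKKKKK
KKKKKKKK
KKKKKKKK

Answer: GGGGKKKK
GGGGKKRK
GGGGWKKK
KKKKKKWK
KKKKKKKK
KKKKKKKK
KKKKKKKK
KKKKKKKK
KKKKKKKK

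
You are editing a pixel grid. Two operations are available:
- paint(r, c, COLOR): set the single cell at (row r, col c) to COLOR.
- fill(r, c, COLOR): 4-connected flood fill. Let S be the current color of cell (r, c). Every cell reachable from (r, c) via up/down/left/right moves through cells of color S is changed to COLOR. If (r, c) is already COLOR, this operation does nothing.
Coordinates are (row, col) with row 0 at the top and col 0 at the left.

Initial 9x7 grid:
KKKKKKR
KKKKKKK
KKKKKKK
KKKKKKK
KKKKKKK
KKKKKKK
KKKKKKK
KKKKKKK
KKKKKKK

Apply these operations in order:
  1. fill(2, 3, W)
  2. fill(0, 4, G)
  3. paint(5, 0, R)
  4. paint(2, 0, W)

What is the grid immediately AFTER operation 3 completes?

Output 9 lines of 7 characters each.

After op 1 fill(2,3,W) [62 cells changed]:
WWWWWWR
WWWWWWW
WWWWWWW
WWWWWWW
WWWWWWW
WWWWWWW
WWWWWWW
WWWWWWW
WWWWWWW
After op 2 fill(0,4,G) [62 cells changed]:
GGGGGGR
GGGGGGG
GGGGGGG
GGGGGGG
GGGGGGG
GGGGGGG
GGGGGGG
GGGGGGG
GGGGGGG
After op 3 paint(5,0,R):
GGGGGGR
GGGGGGG
GGGGGGG
GGGGGGG
GGGGGGG
RGGGGGG
GGGGGGG
GGGGGGG
GGGGGGG

Answer: GGGGGGR
GGGGGGG
GGGGGGG
GGGGGGG
GGGGGGG
RGGGGGG
GGGGGGG
GGGGGGG
GGGGGGG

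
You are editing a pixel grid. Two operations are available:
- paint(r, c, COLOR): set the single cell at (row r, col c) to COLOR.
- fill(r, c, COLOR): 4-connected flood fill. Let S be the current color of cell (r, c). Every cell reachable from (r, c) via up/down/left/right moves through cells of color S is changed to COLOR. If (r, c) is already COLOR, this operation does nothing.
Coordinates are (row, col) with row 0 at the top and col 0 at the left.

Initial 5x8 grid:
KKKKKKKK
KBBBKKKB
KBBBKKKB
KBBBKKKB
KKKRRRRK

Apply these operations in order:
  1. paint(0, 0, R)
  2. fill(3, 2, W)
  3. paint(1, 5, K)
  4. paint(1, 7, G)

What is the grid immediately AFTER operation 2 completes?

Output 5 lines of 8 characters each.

Answer: RKKKKKKK
KWWWKKKB
KWWWKKKB
KWWWKKKB
KKKRRRRK

Derivation:
After op 1 paint(0,0,R):
RKKKKKKK
KBBBKKKB
KBBBKKKB
KBBBKKKB
KKKRRRRK
After op 2 fill(3,2,W) [9 cells changed]:
RKKKKKKK
KWWWKKKB
KWWWKKKB
KWWWKKKB
KKKRRRRK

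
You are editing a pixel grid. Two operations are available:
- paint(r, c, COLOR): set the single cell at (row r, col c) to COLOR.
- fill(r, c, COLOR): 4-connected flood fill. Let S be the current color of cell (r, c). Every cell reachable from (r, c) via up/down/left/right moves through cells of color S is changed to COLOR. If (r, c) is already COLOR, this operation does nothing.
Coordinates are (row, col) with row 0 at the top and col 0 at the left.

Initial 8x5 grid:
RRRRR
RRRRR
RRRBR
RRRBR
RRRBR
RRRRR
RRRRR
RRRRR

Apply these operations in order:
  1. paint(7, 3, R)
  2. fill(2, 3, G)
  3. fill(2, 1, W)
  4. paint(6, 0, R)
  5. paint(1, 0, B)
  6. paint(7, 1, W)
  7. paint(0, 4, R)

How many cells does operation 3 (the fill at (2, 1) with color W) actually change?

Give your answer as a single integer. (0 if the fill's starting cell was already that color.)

After op 1 paint(7,3,R):
RRRRR
RRRRR
RRRBR
RRRBR
RRRBR
RRRRR
RRRRR
RRRRR
After op 2 fill(2,3,G) [3 cells changed]:
RRRRR
RRRRR
RRRGR
RRRGR
RRRGR
RRRRR
RRRRR
RRRRR
After op 3 fill(2,1,W) [37 cells changed]:
WWWWW
WWWWW
WWWGW
WWWGW
WWWGW
WWWWW
WWWWW
WWWWW

Answer: 37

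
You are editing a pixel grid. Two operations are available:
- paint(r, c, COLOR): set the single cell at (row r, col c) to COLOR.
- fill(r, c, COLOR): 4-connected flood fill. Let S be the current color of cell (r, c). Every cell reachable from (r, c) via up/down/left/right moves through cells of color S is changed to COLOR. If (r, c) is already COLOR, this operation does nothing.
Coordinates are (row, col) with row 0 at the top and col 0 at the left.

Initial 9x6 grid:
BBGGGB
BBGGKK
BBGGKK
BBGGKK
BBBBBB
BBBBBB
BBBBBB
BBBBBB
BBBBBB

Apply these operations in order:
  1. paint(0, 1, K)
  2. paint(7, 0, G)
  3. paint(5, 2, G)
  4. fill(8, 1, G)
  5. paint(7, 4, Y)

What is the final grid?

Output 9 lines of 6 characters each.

Answer: GKGGGB
GGGGKK
GGGGKK
GGGGKK
GGGGGG
GGGGGG
GGGGGG
GGGGYG
GGGGGG

Derivation:
After op 1 paint(0,1,K):
BKGGGB
BBGGKK
BBGGKK
BBGGKK
BBBBBB
BBBBBB
BBBBBB
BBBBBB
BBBBBB
After op 2 paint(7,0,G):
BKGGGB
BBGGKK
BBGGKK
BBGGKK
BBBBBB
BBBBBB
BBBBBB
GBBBBB
BBBBBB
After op 3 paint(5,2,G):
BKGGGB
BBGGKK
BBGGKK
BBGGKK
BBBBBB
BBGBBB
BBBBBB
GBBBBB
BBBBBB
After op 4 fill(8,1,G) [35 cells changed]:
GKGGGB
GGGGKK
GGGGKK
GGGGKK
GGGGGG
GGGGGG
GGGGGG
GGGGGG
GGGGGG
After op 5 paint(7,4,Y):
GKGGGB
GGGGKK
GGGGKK
GGGGKK
GGGGGG
GGGGGG
GGGGGG
GGGGYG
GGGGGG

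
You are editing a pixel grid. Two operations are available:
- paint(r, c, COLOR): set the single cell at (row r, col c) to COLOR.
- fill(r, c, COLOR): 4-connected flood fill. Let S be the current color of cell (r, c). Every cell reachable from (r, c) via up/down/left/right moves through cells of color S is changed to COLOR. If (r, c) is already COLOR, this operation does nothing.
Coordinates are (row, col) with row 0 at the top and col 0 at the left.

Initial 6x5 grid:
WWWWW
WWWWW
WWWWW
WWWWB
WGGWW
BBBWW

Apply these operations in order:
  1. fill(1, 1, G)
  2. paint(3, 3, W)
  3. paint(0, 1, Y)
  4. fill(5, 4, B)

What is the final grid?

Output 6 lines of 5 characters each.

Answer: BYBBB
BBBBB
BBBBB
BBBWB
BBBBB
BBBBB

Derivation:
After op 1 fill(1,1,G) [24 cells changed]:
GGGGG
GGGGG
GGGGG
GGGGB
GGGGG
BBBGG
After op 2 paint(3,3,W):
GGGGG
GGGGG
GGGGG
GGGWB
GGGGG
BBBGG
After op 3 paint(0,1,Y):
GYGGG
GGGGG
GGGGG
GGGWB
GGGGG
BBBGG
After op 4 fill(5,4,B) [24 cells changed]:
BYBBB
BBBBB
BBBBB
BBBWB
BBBBB
BBBBB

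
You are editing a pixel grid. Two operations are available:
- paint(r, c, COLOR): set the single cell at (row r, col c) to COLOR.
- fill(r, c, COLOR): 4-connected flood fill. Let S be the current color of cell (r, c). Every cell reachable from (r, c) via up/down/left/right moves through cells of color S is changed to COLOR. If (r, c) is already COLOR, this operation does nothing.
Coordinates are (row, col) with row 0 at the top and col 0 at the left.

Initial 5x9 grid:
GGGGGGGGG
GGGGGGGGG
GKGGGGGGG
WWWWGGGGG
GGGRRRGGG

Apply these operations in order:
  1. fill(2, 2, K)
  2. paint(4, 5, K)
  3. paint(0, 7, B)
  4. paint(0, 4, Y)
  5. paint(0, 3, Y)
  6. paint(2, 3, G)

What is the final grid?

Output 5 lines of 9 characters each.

After op 1 fill(2,2,K) [34 cells changed]:
KKKKKKKKK
KKKKKKKKK
KKKKKKKKK
WWWWKKKKK
GGGRRRKKK
After op 2 paint(4,5,K):
KKKKKKKKK
KKKKKKKKK
KKKKKKKKK
WWWWKKKKK
GGGRRKKKK
After op 3 paint(0,7,B):
KKKKKKKBK
KKKKKKKKK
KKKKKKKKK
WWWWKKKKK
GGGRRKKKK
After op 4 paint(0,4,Y):
KKKKYKKBK
KKKKKKKKK
KKKKKKKKK
WWWWKKKKK
GGGRRKKKK
After op 5 paint(0,3,Y):
KKKYYKKBK
KKKKKKKKK
KKKKKKKKK
WWWWKKKKK
GGGRRKKKK
After op 6 paint(2,3,G):
KKKYYKKBK
KKKKKKKKK
KKKGKKKKK
WWWWKKKKK
GGGRRKKKK

Answer: KKKYYKKBK
KKKKKKKKK
KKKGKKKKK
WWWWKKKKK
GGGRRKKKK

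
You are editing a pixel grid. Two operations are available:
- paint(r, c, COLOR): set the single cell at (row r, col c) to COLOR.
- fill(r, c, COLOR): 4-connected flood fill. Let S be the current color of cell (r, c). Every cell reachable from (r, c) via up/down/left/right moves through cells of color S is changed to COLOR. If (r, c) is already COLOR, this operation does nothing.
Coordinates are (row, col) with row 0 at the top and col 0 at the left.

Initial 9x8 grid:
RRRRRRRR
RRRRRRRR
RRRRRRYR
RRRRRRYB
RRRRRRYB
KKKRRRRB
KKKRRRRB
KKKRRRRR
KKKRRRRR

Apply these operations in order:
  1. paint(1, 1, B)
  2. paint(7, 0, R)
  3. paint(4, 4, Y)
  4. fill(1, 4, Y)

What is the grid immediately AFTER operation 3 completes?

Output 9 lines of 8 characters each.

After op 1 paint(1,1,B):
RRRRRRRR
RBRRRRRR
RRRRRRYR
RRRRRRYB
RRRRRRYB
KKKRRRRB
KKKRRRRB
KKKRRRRR
KKKRRRRR
After op 2 paint(7,0,R):
RRRRRRRR
RBRRRRRR
RRRRRRYR
RRRRRRYB
RRRRRRYB
KKKRRRRB
KKKRRRRB
RKKRRRRR
KKKRRRRR
After op 3 paint(4,4,Y):
RRRRRRRR
RBRRRRRR
RRRRRRYR
RRRRRRYB
RRRRYRYB
KKKRRRRB
KKKRRRRB
RKKRRRRR
KKKRRRRR

Answer: RRRRRRRR
RBRRRRRR
RRRRRRYR
RRRRRRYB
RRRRYRYB
KKKRRRRB
KKKRRRRB
RKKRRRRR
KKKRRRRR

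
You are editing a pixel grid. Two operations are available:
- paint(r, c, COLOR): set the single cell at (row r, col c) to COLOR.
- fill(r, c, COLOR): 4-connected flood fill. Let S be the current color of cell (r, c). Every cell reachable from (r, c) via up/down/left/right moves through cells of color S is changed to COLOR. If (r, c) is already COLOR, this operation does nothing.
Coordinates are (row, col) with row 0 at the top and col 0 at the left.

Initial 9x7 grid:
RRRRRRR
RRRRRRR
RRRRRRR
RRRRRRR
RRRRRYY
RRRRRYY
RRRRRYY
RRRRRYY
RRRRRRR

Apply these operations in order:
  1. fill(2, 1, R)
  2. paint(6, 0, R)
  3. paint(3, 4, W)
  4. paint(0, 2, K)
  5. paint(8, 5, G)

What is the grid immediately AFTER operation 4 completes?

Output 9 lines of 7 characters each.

After op 1 fill(2,1,R) [0 cells changed]:
RRRRRRR
RRRRRRR
RRRRRRR
RRRRRRR
RRRRRYY
RRRRRYY
RRRRRYY
RRRRRYY
RRRRRRR
After op 2 paint(6,0,R):
RRRRRRR
RRRRRRR
RRRRRRR
RRRRRRR
RRRRRYY
RRRRRYY
RRRRRYY
RRRRRYY
RRRRRRR
After op 3 paint(3,4,W):
RRRRRRR
RRRRRRR
RRRRRRR
RRRRWRR
RRRRRYY
RRRRRYY
RRRRRYY
RRRRRYY
RRRRRRR
After op 4 paint(0,2,K):
RRKRRRR
RRRRRRR
RRRRRRR
RRRRWRR
RRRRRYY
RRRRRYY
RRRRRYY
RRRRRYY
RRRRRRR

Answer: RRKRRRR
RRRRRRR
RRRRRRR
RRRRWRR
RRRRRYY
RRRRRYY
RRRRRYY
RRRRRYY
RRRRRRR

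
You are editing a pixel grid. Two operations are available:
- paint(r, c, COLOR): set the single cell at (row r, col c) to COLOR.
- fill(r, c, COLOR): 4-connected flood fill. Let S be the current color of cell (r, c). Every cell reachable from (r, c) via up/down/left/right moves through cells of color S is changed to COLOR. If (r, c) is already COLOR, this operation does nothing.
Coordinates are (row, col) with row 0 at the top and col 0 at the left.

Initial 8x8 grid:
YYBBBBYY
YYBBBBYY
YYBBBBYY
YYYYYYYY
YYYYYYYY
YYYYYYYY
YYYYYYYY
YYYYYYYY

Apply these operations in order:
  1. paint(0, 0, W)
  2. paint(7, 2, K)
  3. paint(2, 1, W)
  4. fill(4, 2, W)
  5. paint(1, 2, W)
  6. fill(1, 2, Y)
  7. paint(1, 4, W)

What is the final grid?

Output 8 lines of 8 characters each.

Answer: YYBBBBYY
YYYBWBYY
YYBBBBYY
YYYYYYYY
YYYYYYYY
YYYYYYYY
YYYYYYYY
YYKYYYYY

Derivation:
After op 1 paint(0,0,W):
WYBBBBYY
YYBBBBYY
YYBBBBYY
YYYYYYYY
YYYYYYYY
YYYYYYYY
YYYYYYYY
YYYYYYYY
After op 2 paint(7,2,K):
WYBBBBYY
YYBBBBYY
YYBBBBYY
YYYYYYYY
YYYYYYYY
YYYYYYYY
YYYYYYYY
YYKYYYYY
After op 3 paint(2,1,W):
WYBBBBYY
YYBBBBYY
YWBBBBYY
YYYYYYYY
YYYYYYYY
YYYYYYYY
YYYYYYYY
YYKYYYYY
After op 4 fill(4,2,W) [49 cells changed]:
WWBBBBWW
WWBBBBWW
WWBBBBWW
WWWWWWWW
WWWWWWWW
WWWWWWWW
WWWWWWWW
WWKWWWWW
After op 5 paint(1,2,W):
WWBBBBWW
WWWBBBWW
WWBBBBWW
WWWWWWWW
WWWWWWWW
WWWWWWWW
WWWWWWWW
WWKWWWWW
After op 6 fill(1,2,Y) [52 cells changed]:
YYBBBBYY
YYYBBBYY
YYBBBBYY
YYYYYYYY
YYYYYYYY
YYYYYYYY
YYYYYYYY
YYKYYYYY
After op 7 paint(1,4,W):
YYBBBBYY
YYYBWBYY
YYBBBBYY
YYYYYYYY
YYYYYYYY
YYYYYYYY
YYYYYYYY
YYKYYYYY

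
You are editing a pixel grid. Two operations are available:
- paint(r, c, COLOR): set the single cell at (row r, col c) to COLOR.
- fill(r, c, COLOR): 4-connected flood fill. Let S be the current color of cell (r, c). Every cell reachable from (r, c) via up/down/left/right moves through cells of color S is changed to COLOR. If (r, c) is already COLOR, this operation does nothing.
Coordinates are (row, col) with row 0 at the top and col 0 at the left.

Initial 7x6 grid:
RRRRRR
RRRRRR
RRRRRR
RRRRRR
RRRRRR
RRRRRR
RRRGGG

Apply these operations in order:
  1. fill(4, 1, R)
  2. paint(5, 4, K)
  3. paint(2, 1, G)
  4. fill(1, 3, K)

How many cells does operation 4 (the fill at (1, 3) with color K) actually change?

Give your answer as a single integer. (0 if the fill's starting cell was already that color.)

Answer: 37

Derivation:
After op 1 fill(4,1,R) [0 cells changed]:
RRRRRR
RRRRRR
RRRRRR
RRRRRR
RRRRRR
RRRRRR
RRRGGG
After op 2 paint(5,4,K):
RRRRRR
RRRRRR
RRRRRR
RRRRRR
RRRRRR
RRRRKR
RRRGGG
After op 3 paint(2,1,G):
RRRRRR
RRRRRR
RGRRRR
RRRRRR
RRRRRR
RRRRKR
RRRGGG
After op 4 fill(1,3,K) [37 cells changed]:
KKKKKK
KKKKKK
KGKKKK
KKKKKK
KKKKKK
KKKKKK
KKKGGG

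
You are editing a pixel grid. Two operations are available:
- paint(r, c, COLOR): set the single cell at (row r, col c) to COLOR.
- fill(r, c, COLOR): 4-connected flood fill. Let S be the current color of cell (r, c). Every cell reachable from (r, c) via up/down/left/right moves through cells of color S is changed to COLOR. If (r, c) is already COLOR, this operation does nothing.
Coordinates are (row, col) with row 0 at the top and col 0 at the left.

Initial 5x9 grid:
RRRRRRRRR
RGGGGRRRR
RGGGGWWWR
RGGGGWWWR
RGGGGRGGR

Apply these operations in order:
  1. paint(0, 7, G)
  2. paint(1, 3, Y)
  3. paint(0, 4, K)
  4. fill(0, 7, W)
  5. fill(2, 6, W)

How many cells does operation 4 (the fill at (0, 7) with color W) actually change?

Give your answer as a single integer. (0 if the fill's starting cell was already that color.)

Answer: 1

Derivation:
After op 1 paint(0,7,G):
RRRRRRRGR
RGGGGRRRR
RGGGGWWWR
RGGGGWWWR
RGGGGRGGR
After op 2 paint(1,3,Y):
RRRRRRRGR
RGGYGRRRR
RGGGGWWWR
RGGGGWWWR
RGGGGRGGR
After op 3 paint(0,4,K):
RRRRKRRGR
RGGYGRRRR
RGGGGWWWR
RGGGGWWWR
RGGGGRGGR
After op 4 fill(0,7,W) [1 cells changed]:
RRRRKRRWR
RGGYGRRRR
RGGGGWWWR
RGGGGWWWR
RGGGGRGGR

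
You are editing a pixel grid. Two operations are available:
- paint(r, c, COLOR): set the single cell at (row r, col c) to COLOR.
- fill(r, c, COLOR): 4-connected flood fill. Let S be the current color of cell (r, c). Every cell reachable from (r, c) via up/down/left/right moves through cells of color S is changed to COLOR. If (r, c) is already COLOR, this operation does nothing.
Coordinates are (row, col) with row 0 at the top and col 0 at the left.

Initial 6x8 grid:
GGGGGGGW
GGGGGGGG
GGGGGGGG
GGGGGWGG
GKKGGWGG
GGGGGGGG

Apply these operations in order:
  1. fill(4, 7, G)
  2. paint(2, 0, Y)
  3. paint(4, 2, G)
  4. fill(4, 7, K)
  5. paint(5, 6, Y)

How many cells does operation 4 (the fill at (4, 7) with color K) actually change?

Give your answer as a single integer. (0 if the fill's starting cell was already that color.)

After op 1 fill(4,7,G) [0 cells changed]:
GGGGGGGW
GGGGGGGG
GGGGGGGG
GGGGGWGG
GKKGGWGG
GGGGGGGG
After op 2 paint(2,0,Y):
GGGGGGGW
GGGGGGGG
YGGGGGGG
GGGGGWGG
GKKGGWGG
GGGGGGGG
After op 3 paint(4,2,G):
GGGGGGGW
GGGGGGGG
YGGGGGGG
GGGGGWGG
GKGGGWGG
GGGGGGGG
After op 4 fill(4,7,K) [43 cells changed]:
KKKKKKKW
KKKKKKKK
YKKKKKKK
KKKKKWKK
KKKKKWKK
KKKKKKKK

Answer: 43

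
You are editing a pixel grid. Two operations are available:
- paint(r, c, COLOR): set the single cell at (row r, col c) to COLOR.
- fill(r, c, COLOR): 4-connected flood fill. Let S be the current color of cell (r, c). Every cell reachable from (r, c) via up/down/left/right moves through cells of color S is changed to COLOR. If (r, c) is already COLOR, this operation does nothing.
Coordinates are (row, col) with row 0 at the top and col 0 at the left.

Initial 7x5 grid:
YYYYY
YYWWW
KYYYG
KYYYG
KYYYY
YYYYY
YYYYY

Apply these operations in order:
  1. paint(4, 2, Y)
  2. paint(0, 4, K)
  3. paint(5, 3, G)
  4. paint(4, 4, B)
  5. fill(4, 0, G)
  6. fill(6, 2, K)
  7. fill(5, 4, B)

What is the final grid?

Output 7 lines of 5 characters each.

Answer: BBBBB
BBWWW
GBBBG
GBBBG
GBBBB
BBBGB
BBBBB

Derivation:
After op 1 paint(4,2,Y):
YYYYY
YYWWW
KYYYG
KYYYG
KYYYY
YYYYY
YYYYY
After op 2 paint(0,4,K):
YYYYK
YYWWW
KYYYG
KYYYG
KYYYY
YYYYY
YYYYY
After op 3 paint(5,3,G):
YYYYK
YYWWW
KYYYG
KYYYG
KYYYY
YYYGY
YYYYY
After op 4 paint(4,4,B):
YYYYK
YYWWW
KYYYG
KYYYG
KYYYB
YYYGY
YYYYY
After op 5 fill(4,0,G) [3 cells changed]:
YYYYK
YYWWW
GYYYG
GYYYG
GYYYB
YYYGY
YYYYY
After op 6 fill(6,2,K) [24 cells changed]:
KKKKK
KKWWW
GKKKG
GKKKG
GKKKB
KKKGK
KKKKK
After op 7 fill(5,4,B) [25 cells changed]:
BBBBB
BBWWW
GBBBG
GBBBG
GBBBB
BBBGB
BBBBB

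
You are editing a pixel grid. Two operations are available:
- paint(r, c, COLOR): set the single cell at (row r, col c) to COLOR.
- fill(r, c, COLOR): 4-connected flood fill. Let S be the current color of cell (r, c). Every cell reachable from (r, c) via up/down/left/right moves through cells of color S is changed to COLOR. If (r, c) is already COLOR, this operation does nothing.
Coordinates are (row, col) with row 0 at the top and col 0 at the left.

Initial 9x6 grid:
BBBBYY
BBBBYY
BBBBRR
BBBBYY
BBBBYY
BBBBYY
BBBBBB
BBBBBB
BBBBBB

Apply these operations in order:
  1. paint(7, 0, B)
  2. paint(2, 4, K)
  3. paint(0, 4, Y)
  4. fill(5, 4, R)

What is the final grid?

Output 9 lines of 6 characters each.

After op 1 paint(7,0,B):
BBBBYY
BBBBYY
BBBBRR
BBBBYY
BBBBYY
BBBBYY
BBBBBB
BBBBBB
BBBBBB
After op 2 paint(2,4,K):
BBBBYY
BBBBYY
BBBBKR
BBBBYY
BBBBYY
BBBBYY
BBBBBB
BBBBBB
BBBBBB
After op 3 paint(0,4,Y):
BBBBYY
BBBBYY
BBBBKR
BBBBYY
BBBBYY
BBBBYY
BBBBBB
BBBBBB
BBBBBB
After op 4 fill(5,4,R) [6 cells changed]:
BBBBYY
BBBBYY
BBBBKR
BBBBRR
BBBBRR
BBBBRR
BBBBBB
BBBBBB
BBBBBB

Answer: BBBBYY
BBBBYY
BBBBKR
BBBBRR
BBBBRR
BBBBRR
BBBBBB
BBBBBB
BBBBBB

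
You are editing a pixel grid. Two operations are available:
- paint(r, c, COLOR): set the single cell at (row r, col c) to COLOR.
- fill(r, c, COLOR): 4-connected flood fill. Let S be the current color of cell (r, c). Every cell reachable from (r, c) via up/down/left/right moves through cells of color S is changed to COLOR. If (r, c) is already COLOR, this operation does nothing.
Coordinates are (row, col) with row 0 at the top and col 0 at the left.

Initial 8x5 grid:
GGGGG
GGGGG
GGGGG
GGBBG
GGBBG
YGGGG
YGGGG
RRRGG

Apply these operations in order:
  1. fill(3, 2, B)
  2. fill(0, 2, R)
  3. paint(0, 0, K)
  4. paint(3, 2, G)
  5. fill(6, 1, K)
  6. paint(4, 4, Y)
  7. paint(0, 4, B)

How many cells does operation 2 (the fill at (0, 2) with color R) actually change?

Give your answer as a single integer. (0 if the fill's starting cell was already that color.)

Answer: 31

Derivation:
After op 1 fill(3,2,B) [0 cells changed]:
GGGGG
GGGGG
GGGGG
GGBBG
GGBBG
YGGGG
YGGGG
RRRGG
After op 2 fill(0,2,R) [31 cells changed]:
RRRRR
RRRRR
RRRRR
RRBBR
RRBBR
YRRRR
YRRRR
RRRRR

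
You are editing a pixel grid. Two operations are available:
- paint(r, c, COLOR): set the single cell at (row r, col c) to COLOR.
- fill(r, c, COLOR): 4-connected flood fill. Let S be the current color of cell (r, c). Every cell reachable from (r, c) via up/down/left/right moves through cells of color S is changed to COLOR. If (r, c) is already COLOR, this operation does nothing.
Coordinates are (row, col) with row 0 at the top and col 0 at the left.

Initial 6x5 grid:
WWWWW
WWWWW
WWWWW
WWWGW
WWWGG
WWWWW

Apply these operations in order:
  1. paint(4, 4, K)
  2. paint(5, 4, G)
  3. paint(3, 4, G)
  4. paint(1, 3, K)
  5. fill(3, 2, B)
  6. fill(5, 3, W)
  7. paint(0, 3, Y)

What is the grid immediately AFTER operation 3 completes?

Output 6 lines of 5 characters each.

Answer: WWWWW
WWWWW
WWWWW
WWWGG
WWWGK
WWWWG

Derivation:
After op 1 paint(4,4,K):
WWWWW
WWWWW
WWWWW
WWWGW
WWWGK
WWWWW
After op 2 paint(5,4,G):
WWWWW
WWWWW
WWWWW
WWWGW
WWWGK
WWWWG
After op 3 paint(3,4,G):
WWWWW
WWWWW
WWWWW
WWWGG
WWWGK
WWWWG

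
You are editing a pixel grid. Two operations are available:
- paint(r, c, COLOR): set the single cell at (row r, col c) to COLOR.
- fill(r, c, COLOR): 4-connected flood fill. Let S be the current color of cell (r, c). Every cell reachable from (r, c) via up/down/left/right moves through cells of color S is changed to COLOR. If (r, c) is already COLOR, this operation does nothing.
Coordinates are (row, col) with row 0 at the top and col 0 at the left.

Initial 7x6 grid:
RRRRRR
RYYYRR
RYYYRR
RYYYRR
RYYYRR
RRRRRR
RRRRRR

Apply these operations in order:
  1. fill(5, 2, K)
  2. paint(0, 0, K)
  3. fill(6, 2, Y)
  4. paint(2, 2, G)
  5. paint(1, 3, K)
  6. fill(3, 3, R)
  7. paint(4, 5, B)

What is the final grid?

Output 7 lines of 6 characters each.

Answer: RRRRRR
RRRKRR
RRGRRR
RRRRRR
RRRRRB
RRRRRR
RRRRRR

Derivation:
After op 1 fill(5,2,K) [30 cells changed]:
KKKKKK
KYYYKK
KYYYKK
KYYYKK
KYYYKK
KKKKKK
KKKKKK
After op 2 paint(0,0,K):
KKKKKK
KYYYKK
KYYYKK
KYYYKK
KYYYKK
KKKKKK
KKKKKK
After op 3 fill(6,2,Y) [30 cells changed]:
YYYYYY
YYYYYY
YYYYYY
YYYYYY
YYYYYY
YYYYYY
YYYYYY
After op 4 paint(2,2,G):
YYYYYY
YYYYYY
YYGYYY
YYYYYY
YYYYYY
YYYYYY
YYYYYY
After op 5 paint(1,3,K):
YYYYYY
YYYKYY
YYGYYY
YYYYYY
YYYYYY
YYYYYY
YYYYYY
After op 6 fill(3,3,R) [40 cells changed]:
RRRRRR
RRRKRR
RRGRRR
RRRRRR
RRRRRR
RRRRRR
RRRRRR
After op 7 paint(4,5,B):
RRRRRR
RRRKRR
RRGRRR
RRRRRR
RRRRRB
RRRRRR
RRRRRR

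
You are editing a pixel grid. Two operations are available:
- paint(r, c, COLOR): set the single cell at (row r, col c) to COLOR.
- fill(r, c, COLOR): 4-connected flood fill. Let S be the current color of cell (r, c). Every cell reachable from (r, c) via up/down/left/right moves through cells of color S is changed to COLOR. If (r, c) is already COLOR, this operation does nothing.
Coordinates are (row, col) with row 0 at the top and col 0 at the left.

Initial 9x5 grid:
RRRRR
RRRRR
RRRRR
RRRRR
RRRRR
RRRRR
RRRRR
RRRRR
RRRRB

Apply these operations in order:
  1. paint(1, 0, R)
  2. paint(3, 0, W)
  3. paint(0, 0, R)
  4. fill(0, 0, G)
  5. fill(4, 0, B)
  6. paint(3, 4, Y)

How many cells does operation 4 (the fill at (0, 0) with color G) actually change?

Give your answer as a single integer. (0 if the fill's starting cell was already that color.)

Answer: 43

Derivation:
After op 1 paint(1,0,R):
RRRRR
RRRRR
RRRRR
RRRRR
RRRRR
RRRRR
RRRRR
RRRRR
RRRRB
After op 2 paint(3,0,W):
RRRRR
RRRRR
RRRRR
WRRRR
RRRRR
RRRRR
RRRRR
RRRRR
RRRRB
After op 3 paint(0,0,R):
RRRRR
RRRRR
RRRRR
WRRRR
RRRRR
RRRRR
RRRRR
RRRRR
RRRRB
After op 4 fill(0,0,G) [43 cells changed]:
GGGGG
GGGGG
GGGGG
WGGGG
GGGGG
GGGGG
GGGGG
GGGGG
GGGGB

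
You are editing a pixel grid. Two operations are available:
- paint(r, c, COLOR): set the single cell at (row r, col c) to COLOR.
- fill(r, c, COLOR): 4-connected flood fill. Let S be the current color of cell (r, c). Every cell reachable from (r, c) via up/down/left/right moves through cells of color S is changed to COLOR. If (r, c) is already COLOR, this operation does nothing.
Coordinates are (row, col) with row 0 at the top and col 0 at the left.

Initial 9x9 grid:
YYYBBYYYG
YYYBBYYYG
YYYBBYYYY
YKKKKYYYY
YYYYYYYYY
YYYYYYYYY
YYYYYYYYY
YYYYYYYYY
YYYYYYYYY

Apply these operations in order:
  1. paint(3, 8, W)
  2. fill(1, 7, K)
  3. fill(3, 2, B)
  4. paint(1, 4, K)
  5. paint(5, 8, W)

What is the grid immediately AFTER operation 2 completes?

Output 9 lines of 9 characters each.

Answer: KKKBBKKKG
KKKBBKKKG
KKKBBKKKK
KKKKKKKKW
KKKKKKKKK
KKKKKKKKK
KKKKKKKKK
KKKKKKKKK
KKKKKKKKK

Derivation:
After op 1 paint(3,8,W):
YYYBBYYYG
YYYBBYYYG
YYYBBYYYY
YKKKKYYYW
YYYYYYYYY
YYYYYYYYY
YYYYYYYYY
YYYYYYYYY
YYYYYYYYY
After op 2 fill(1,7,K) [68 cells changed]:
KKKBBKKKG
KKKBBKKKG
KKKBBKKKK
KKKKKKKKW
KKKKKKKKK
KKKKKKKKK
KKKKKKKKK
KKKKKKKKK
KKKKKKKKK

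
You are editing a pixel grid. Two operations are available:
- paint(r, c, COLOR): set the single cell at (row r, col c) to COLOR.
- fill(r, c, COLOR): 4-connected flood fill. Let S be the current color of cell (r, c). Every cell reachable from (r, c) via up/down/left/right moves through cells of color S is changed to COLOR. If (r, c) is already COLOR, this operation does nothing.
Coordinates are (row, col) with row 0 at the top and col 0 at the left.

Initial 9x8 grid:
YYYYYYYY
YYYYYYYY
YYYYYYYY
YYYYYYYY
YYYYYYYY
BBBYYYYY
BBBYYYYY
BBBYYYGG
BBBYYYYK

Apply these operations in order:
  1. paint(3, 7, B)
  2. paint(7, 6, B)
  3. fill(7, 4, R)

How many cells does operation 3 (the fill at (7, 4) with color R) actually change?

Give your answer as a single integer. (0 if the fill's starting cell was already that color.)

Answer: 56

Derivation:
After op 1 paint(3,7,B):
YYYYYYYY
YYYYYYYY
YYYYYYYY
YYYYYYYB
YYYYYYYY
BBBYYYYY
BBBYYYYY
BBBYYYGG
BBBYYYYK
After op 2 paint(7,6,B):
YYYYYYYY
YYYYYYYY
YYYYYYYY
YYYYYYYB
YYYYYYYY
BBBYYYYY
BBBYYYYY
BBBYYYBG
BBBYYYYK
After op 3 fill(7,4,R) [56 cells changed]:
RRRRRRRR
RRRRRRRR
RRRRRRRR
RRRRRRRB
RRRRRRRR
BBBRRRRR
BBBRRRRR
BBBRRRBG
BBBRRRRK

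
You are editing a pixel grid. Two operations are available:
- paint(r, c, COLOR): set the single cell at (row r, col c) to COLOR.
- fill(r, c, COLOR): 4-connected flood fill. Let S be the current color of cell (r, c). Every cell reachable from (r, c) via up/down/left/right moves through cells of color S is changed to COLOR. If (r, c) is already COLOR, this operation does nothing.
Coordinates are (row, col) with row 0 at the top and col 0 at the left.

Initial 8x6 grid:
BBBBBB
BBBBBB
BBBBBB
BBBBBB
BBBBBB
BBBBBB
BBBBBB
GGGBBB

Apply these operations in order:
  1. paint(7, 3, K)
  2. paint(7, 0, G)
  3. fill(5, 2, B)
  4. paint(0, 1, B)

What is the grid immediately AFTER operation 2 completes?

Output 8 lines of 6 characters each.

After op 1 paint(7,3,K):
BBBBBB
BBBBBB
BBBBBB
BBBBBB
BBBBBB
BBBBBB
BBBBBB
GGGKBB
After op 2 paint(7,0,G):
BBBBBB
BBBBBB
BBBBBB
BBBBBB
BBBBBB
BBBBBB
BBBBBB
GGGKBB

Answer: BBBBBB
BBBBBB
BBBBBB
BBBBBB
BBBBBB
BBBBBB
BBBBBB
GGGKBB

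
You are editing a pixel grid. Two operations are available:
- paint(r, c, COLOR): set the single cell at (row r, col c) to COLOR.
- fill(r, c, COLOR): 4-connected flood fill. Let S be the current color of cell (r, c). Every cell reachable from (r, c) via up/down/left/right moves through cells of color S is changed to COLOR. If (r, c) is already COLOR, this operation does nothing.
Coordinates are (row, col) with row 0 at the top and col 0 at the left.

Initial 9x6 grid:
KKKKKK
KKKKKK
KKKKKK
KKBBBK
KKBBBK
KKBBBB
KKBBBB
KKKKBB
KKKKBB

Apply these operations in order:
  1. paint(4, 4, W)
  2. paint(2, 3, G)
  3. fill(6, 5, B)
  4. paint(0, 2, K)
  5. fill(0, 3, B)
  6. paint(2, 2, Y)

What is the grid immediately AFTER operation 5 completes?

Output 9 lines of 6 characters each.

After op 1 paint(4,4,W):
KKKKKK
KKKKKK
KKKKKK
KKBBBK
KKBBWK
KKBBBB
KKBBBB
KKKKBB
KKKKBB
After op 2 paint(2,3,G):
KKKKKK
KKKKKK
KKKGKK
KKBBBK
KKBBWK
KKBBBB
KKBBBB
KKKKBB
KKKKBB
After op 3 fill(6,5,B) [0 cells changed]:
KKKKKK
KKKKKK
KKKGKK
KKBBBK
KKBBWK
KKBBBB
KKBBBB
KKKKBB
KKKKBB
After op 4 paint(0,2,K):
KKKKKK
KKKKKK
KKKGKK
KKBBBK
KKBBWK
KKBBBB
KKBBBB
KKKKBB
KKKKBB
After op 5 fill(0,3,B) [35 cells changed]:
BBBBBB
BBBBBB
BBBGBB
BBBBBB
BBBBWB
BBBBBB
BBBBBB
BBBBBB
BBBBBB

Answer: BBBBBB
BBBBBB
BBBGBB
BBBBBB
BBBBWB
BBBBBB
BBBBBB
BBBBBB
BBBBBB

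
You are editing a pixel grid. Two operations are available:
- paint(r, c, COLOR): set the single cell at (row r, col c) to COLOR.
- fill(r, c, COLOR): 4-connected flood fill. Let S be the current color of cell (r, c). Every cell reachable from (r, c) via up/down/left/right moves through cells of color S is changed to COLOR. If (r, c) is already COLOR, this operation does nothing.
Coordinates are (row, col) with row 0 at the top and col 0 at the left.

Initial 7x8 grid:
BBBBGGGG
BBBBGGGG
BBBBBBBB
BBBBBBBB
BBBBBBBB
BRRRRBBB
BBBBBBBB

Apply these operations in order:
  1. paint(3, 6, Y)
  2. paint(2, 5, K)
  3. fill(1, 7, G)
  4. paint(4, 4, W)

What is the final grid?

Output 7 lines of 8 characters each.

After op 1 paint(3,6,Y):
BBBBGGGG
BBBBGGGG
BBBBBBBB
BBBBBBYB
BBBBBBBB
BRRRRBBB
BBBBBBBB
After op 2 paint(2,5,K):
BBBBGGGG
BBBBGGGG
BBBBBKBB
BBBBBBYB
BBBBBBBB
BRRRRBBB
BBBBBBBB
After op 3 fill(1,7,G) [0 cells changed]:
BBBBGGGG
BBBBGGGG
BBBBBKBB
BBBBBBYB
BBBBBBBB
BRRRRBBB
BBBBBBBB
After op 4 paint(4,4,W):
BBBBGGGG
BBBBGGGG
BBBBBKBB
BBBBBBYB
BBBBWBBB
BRRRRBBB
BBBBBBBB

Answer: BBBBGGGG
BBBBGGGG
BBBBBKBB
BBBBBBYB
BBBBWBBB
BRRRRBBB
BBBBBBBB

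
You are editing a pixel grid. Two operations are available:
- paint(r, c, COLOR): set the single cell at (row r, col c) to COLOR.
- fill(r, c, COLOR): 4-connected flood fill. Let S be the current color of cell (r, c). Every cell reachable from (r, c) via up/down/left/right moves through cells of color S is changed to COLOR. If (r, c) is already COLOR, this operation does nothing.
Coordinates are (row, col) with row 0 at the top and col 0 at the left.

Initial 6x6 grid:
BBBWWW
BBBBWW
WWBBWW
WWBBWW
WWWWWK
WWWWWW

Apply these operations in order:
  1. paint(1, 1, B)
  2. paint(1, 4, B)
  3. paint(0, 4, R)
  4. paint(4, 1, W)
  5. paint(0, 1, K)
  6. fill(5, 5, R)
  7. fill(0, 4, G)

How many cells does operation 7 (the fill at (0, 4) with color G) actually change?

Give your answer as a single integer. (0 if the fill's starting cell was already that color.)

Answer: 22

Derivation:
After op 1 paint(1,1,B):
BBBWWW
BBBBWW
WWBBWW
WWBBWW
WWWWWK
WWWWWW
After op 2 paint(1,4,B):
BBBWWW
BBBBBW
WWBBWW
WWBBWW
WWWWWK
WWWWWW
After op 3 paint(0,4,R):
BBBWRW
BBBBBW
WWBBWW
WWBBWW
WWWWWK
WWWWWW
After op 4 paint(4,1,W):
BBBWRW
BBBBBW
WWBBWW
WWBBWW
WWWWWK
WWWWWW
After op 5 paint(0,1,K):
BKBWRW
BBBBBW
WWBBWW
WWBBWW
WWWWWK
WWWWWW
After op 6 fill(5,5,R) [21 cells changed]:
BKBWRR
BBBBBR
RRBBRR
RRBBRR
RRRRRK
RRRRRR
After op 7 fill(0,4,G) [22 cells changed]:
BKBWGG
BBBBBG
GGBBGG
GGBBGG
GGGGGK
GGGGGG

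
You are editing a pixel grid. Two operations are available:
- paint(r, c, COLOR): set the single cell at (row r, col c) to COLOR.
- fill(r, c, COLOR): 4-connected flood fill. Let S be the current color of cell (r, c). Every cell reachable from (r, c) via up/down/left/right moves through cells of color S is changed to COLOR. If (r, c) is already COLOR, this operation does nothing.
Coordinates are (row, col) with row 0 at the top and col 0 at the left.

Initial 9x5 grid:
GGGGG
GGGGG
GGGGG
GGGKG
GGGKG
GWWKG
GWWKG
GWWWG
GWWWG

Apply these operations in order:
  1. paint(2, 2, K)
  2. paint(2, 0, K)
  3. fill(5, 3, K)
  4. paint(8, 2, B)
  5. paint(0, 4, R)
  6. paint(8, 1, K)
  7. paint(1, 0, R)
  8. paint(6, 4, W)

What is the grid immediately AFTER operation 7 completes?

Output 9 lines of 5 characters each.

After op 1 paint(2,2,K):
GGGGG
GGGGG
GGKGG
GGGKG
GGGKG
GWWKG
GWWKG
GWWWG
GWWWG
After op 2 paint(2,0,K):
GGGGG
GGGGG
KGKGG
GGGKG
GGGKG
GWWKG
GWWKG
GWWWG
GWWWG
After op 3 fill(5,3,K) [0 cells changed]:
GGGGG
GGGGG
KGKGG
GGGKG
GGGKG
GWWKG
GWWKG
GWWWG
GWWWG
After op 4 paint(8,2,B):
GGGGG
GGGGG
KGKGG
GGGKG
GGGKG
GWWKG
GWWKG
GWWWG
GWBWG
After op 5 paint(0,4,R):
GGGGR
GGGGG
KGKGG
GGGKG
GGGKG
GWWKG
GWWKG
GWWWG
GWBWG
After op 6 paint(8,1,K):
GGGGR
GGGGG
KGKGG
GGGKG
GGGKG
GWWKG
GWWKG
GWWWG
GKBWG
After op 7 paint(1,0,R):
GGGGR
RGGGG
KGKGG
GGGKG
GGGKG
GWWKG
GWWKG
GWWWG
GKBWG

Answer: GGGGR
RGGGG
KGKGG
GGGKG
GGGKG
GWWKG
GWWKG
GWWWG
GKBWG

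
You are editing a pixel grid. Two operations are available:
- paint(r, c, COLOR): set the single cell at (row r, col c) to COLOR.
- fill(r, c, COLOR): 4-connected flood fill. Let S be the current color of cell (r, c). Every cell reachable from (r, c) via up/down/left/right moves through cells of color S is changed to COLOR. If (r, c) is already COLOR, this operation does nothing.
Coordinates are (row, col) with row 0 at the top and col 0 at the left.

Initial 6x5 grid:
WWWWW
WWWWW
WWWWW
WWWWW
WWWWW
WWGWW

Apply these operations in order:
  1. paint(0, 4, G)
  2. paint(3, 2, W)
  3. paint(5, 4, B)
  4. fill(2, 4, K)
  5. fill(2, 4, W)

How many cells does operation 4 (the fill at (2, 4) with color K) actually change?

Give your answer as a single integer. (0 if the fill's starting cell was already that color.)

After op 1 paint(0,4,G):
WWWWG
WWWWW
WWWWW
WWWWW
WWWWW
WWGWW
After op 2 paint(3,2,W):
WWWWG
WWWWW
WWWWW
WWWWW
WWWWW
WWGWW
After op 3 paint(5,4,B):
WWWWG
WWWWW
WWWWW
WWWWW
WWWWW
WWGWB
After op 4 fill(2,4,K) [27 cells changed]:
KKKKG
KKKKK
KKKKK
KKKKK
KKKKK
KKGKB

Answer: 27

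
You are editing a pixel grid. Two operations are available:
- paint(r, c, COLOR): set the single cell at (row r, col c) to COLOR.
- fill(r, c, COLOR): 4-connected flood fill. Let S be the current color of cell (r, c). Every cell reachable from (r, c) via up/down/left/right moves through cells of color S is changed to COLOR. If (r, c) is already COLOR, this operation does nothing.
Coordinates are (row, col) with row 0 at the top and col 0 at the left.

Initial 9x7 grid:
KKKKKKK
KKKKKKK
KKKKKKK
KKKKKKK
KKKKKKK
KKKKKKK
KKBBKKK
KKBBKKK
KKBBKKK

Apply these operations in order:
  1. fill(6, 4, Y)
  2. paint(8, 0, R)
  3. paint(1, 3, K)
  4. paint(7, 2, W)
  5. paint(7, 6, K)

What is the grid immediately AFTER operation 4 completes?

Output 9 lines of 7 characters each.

After op 1 fill(6,4,Y) [57 cells changed]:
YYYYYYY
YYYYYYY
YYYYYYY
YYYYYYY
YYYYYYY
YYYYYYY
YYBBYYY
YYBBYYY
YYBBYYY
After op 2 paint(8,0,R):
YYYYYYY
YYYYYYY
YYYYYYY
YYYYYYY
YYYYYYY
YYYYYYY
YYBBYYY
YYBBYYY
RYBBYYY
After op 3 paint(1,3,K):
YYYYYYY
YYYKYYY
YYYYYYY
YYYYYYY
YYYYYYY
YYYYYYY
YYBBYYY
YYBBYYY
RYBBYYY
After op 4 paint(7,2,W):
YYYYYYY
YYYKYYY
YYYYYYY
YYYYYYY
YYYYYYY
YYYYYYY
YYBBYYY
YYWBYYY
RYBBYYY

Answer: YYYYYYY
YYYKYYY
YYYYYYY
YYYYYYY
YYYYYYY
YYYYYYY
YYBBYYY
YYWBYYY
RYBBYYY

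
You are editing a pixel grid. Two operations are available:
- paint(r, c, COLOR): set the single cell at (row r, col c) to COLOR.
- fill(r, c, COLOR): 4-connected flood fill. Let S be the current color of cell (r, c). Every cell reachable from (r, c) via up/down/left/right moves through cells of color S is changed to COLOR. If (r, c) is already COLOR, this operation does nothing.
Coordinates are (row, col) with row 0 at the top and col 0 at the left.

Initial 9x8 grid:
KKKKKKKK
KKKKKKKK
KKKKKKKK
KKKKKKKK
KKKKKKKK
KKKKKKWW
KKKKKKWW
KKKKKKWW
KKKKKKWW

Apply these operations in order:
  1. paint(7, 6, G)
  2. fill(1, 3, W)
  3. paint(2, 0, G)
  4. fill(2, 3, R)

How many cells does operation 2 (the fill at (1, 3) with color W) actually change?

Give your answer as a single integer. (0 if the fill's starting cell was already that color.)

Answer: 64

Derivation:
After op 1 paint(7,6,G):
KKKKKKKK
KKKKKKKK
KKKKKKKK
KKKKKKKK
KKKKKKKK
KKKKKKWW
KKKKKKWW
KKKKKKGW
KKKKKKWW
After op 2 fill(1,3,W) [64 cells changed]:
WWWWWWWW
WWWWWWWW
WWWWWWWW
WWWWWWWW
WWWWWWWW
WWWWWWWW
WWWWWWWW
WWWWWWGW
WWWWWWWW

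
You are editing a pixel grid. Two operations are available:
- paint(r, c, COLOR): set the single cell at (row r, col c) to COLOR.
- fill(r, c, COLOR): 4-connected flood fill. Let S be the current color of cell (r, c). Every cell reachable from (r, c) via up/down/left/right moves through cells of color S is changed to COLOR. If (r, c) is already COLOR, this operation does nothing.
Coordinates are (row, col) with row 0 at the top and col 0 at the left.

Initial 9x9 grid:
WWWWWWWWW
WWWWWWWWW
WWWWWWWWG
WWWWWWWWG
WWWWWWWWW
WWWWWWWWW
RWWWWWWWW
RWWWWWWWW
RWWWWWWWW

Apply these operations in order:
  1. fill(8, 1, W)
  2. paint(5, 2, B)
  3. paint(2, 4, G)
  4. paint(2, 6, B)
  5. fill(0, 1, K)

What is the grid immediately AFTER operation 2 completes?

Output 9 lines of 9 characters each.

Answer: WWWWWWWWW
WWWWWWWWW
WWWWWWWWG
WWWWWWWWG
WWWWWWWWW
WWBWWWWWW
RWWWWWWWW
RWWWWWWWW
RWWWWWWWW

Derivation:
After op 1 fill(8,1,W) [0 cells changed]:
WWWWWWWWW
WWWWWWWWW
WWWWWWWWG
WWWWWWWWG
WWWWWWWWW
WWWWWWWWW
RWWWWWWWW
RWWWWWWWW
RWWWWWWWW
After op 2 paint(5,2,B):
WWWWWWWWW
WWWWWWWWW
WWWWWWWWG
WWWWWWWWG
WWWWWWWWW
WWBWWWWWW
RWWWWWWWW
RWWWWWWWW
RWWWWWWWW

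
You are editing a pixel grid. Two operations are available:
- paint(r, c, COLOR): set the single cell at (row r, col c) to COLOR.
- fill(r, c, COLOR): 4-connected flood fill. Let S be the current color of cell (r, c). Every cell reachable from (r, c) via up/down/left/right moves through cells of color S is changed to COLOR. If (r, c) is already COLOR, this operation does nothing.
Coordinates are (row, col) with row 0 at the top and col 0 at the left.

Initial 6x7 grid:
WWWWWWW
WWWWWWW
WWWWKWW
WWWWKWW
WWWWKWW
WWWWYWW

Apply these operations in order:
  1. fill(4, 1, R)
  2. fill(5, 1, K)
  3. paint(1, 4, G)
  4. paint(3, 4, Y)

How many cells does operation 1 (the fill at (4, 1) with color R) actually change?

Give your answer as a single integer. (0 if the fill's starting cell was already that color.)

After op 1 fill(4,1,R) [38 cells changed]:
RRRRRRR
RRRRRRR
RRRRKRR
RRRRKRR
RRRRKRR
RRRRYRR

Answer: 38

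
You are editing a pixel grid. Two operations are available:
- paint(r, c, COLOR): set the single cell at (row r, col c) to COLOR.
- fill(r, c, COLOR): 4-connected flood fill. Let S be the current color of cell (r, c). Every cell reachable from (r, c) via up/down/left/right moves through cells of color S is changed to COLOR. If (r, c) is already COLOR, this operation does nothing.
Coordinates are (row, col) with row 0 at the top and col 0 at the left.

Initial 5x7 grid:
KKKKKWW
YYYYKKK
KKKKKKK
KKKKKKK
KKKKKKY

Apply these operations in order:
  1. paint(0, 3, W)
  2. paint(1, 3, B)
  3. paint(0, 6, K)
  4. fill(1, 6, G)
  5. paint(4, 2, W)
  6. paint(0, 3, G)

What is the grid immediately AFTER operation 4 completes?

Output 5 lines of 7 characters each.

After op 1 paint(0,3,W):
KKKWKWW
YYYYKKK
KKKKKKK
KKKKKKK
KKKKKKY
After op 2 paint(1,3,B):
KKKWKWW
YYYBKKK
KKKKKKK
KKKKKKK
KKKKKKY
After op 3 paint(0,6,K):
KKKWKWK
YYYBKKK
KKKKKKK
KKKKKKK
KKKKKKY
After op 4 fill(1,6,G) [25 cells changed]:
KKKWGWG
YYYBGGG
GGGGGGG
GGGGGGG
GGGGGGY

Answer: KKKWGWG
YYYBGGG
GGGGGGG
GGGGGGG
GGGGGGY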